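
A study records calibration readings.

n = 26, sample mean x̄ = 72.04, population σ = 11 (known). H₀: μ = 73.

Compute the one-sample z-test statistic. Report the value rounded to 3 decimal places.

test statistic = -0.445

SE = σ/√n = 11/√26 = 2.1573
z = (x̄−μ₀)/SE = (72.04−73)/2.1573 = -0.4450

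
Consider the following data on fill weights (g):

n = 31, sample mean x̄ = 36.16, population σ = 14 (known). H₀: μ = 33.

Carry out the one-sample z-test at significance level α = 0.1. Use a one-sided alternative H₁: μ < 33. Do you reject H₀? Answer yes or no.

reject H₀: no

SE = σ/√n = 14/√31 = 2.5145
z = (x̄−μ₀)/SE = (36.16−33)/2.5145 = 1.2567
p-value (one-sided, H₁ less) = 0.89557
At α=0.1: p ≥ α → fail to reject H₀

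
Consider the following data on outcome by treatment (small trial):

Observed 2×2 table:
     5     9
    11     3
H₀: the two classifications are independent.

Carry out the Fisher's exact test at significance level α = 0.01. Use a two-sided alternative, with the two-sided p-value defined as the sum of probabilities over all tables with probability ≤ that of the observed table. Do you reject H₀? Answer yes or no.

reject H₀: no

Margins: r₁=14, r₂=14, c₁=16, c₂=12, n=28
p_obs = C(14,5)·C(14,11)/C(28,16); sum pmf over tables with pmf ≤ p_obs
p-value (two-sided) = 0.05424
At α=0.01: p ≥ α → fail to reject H₀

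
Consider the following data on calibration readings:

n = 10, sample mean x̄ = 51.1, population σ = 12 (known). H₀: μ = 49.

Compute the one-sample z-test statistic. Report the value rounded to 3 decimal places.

test statistic = 0.553

SE = σ/√n = 12/√10 = 3.7947
z = (x̄−μ₀)/SE = (51.1−49)/3.7947 = 0.5534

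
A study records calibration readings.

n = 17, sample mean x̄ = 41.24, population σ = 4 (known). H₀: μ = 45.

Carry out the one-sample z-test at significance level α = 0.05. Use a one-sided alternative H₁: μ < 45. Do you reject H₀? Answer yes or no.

SE = σ/√n = 4/√17 = 0.9701
z = (x̄−μ₀)/SE = (41.24−45)/0.9701 = -3.8757
p-value (one-sided, H₁ less) = 0.00005
At α=0.05: p < α → reject H₀

reject H₀: yes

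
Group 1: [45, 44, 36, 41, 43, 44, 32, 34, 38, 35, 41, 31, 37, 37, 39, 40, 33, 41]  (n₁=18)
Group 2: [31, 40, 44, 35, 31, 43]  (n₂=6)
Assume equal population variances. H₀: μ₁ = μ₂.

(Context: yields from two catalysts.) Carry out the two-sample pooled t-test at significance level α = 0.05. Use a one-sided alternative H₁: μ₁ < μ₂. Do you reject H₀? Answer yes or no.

reject H₀: no

x̄₁=38.389, s₁=4.313, n₁=18
x̄₂=37.333, s₂=5.820, n₂=6
s_p² = [17·4.313² + 5·5.820²]/22 = 22.0732
SE = √(s_p²·(1/18+1/6)) = 2.2148
t = (38.389−37.333)/2.2148 = 0.4766
df = 22
p-value (one-sided, H₁ less) = 0.68083
At α=0.05: p ≥ α → fail to reject H₀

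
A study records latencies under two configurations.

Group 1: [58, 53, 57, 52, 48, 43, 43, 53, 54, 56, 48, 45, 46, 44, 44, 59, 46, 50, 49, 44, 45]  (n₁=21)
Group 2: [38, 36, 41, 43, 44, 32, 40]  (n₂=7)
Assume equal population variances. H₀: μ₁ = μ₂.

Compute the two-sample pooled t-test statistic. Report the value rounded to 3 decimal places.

test statistic = 4.650

x̄₁=49.381, s₁=5.277, n₁=21
x̄₂=39.143, s₂=4.180, n₂=7
s_p² = [20·5.277² + 6·4.180²]/26 = 25.4542
SE = √(s_p²·(1/21+1/7)) = 2.2019
t = (49.381−39.143)/2.2019 = 4.6496
df = 26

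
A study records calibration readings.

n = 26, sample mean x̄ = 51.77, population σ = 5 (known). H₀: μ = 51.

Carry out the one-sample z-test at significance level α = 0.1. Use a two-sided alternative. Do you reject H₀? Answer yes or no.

SE = σ/√n = 5/√26 = 0.9806
z = (x̄−μ₀)/SE = (51.77−51)/0.9806 = 0.7852
p-value (two-sided) = 0.43231
At α=0.1: p ≥ α → fail to reject H₀

reject H₀: no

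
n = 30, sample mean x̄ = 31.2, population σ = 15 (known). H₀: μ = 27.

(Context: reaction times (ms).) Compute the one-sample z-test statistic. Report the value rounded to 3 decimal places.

test statistic = 1.534

SE = σ/√n = 15/√30 = 2.7386
z = (x̄−μ₀)/SE = (31.2−27)/2.7386 = 1.5336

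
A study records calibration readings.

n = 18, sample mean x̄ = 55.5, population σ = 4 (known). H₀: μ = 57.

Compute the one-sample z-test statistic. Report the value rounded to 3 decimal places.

SE = σ/√n = 4/√18 = 0.9428
z = (x̄−μ₀)/SE = (55.5−57)/0.9428 = -1.5910

test statistic = -1.591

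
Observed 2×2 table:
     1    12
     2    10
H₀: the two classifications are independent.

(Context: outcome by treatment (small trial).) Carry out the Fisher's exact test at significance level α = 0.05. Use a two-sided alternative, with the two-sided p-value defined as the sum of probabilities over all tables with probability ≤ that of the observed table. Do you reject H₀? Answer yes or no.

Margins: r₁=13, r₂=12, c₁=3, c₂=22, n=25
p_obs = C(13,1)·C(12,2)/C(25,3); sum pmf over tables with pmf ≤ p_obs
p-value (two-sided) = 0.59304
At α=0.05: p ≥ α → fail to reject H₀

reject H₀: no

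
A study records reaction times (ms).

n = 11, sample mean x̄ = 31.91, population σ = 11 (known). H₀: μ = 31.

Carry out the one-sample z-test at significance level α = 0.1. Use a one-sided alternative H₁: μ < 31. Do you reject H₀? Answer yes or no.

reject H₀: no

SE = σ/√n = 11/√11 = 3.3166
z = (x̄−μ₀)/SE = (31.91−31)/3.3166 = 0.2744
p-value (one-sided, H₁ less) = 0.60810
At α=0.1: p ≥ α → fail to reject H₀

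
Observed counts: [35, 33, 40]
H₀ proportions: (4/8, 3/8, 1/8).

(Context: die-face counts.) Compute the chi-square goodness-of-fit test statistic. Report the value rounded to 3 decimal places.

test statistic = 60.093

n = 108; E_i = n·p_i = [54.00, 40.50, 13.50]
χ² = (35−54.00)²/54.00 + (33−40.50)²/40.50 + (40−13.50)²/13.50 = 60.0926
df = 2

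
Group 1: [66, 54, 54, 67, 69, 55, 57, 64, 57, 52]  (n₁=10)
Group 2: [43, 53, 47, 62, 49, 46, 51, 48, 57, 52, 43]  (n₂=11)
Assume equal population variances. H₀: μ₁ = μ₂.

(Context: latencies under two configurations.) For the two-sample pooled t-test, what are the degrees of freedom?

degrees of freedom = 19

df = n₁ + n₂ − 2 = 10 + 11 − 2 = 19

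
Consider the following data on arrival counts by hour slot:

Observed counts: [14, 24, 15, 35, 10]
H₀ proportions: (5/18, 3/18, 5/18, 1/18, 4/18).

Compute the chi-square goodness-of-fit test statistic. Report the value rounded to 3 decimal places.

n = 98; E_i = n·p_i = [27.22, 16.33, 27.22, 5.44, 21.78]
χ² = (14−27.22)²/27.22 + (24−16.33)²/16.33 + (15−27.22)²/27.22 + (35−5.44)²/5.44 + (10−21.78)²/21.78 = 182.3224
df = 4

test statistic = 182.322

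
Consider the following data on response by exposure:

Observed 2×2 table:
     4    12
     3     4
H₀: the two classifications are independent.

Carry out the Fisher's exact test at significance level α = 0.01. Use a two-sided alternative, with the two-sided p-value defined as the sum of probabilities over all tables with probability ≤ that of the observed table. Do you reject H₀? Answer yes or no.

Margins: r₁=16, r₂=7, c₁=7, c₂=16, n=23
p_obs = C(16,4)·C(7,3)/C(23,7); sum pmf over tables with pmf ≤ p_obs
p-value (two-sided) = 0.62584
At α=0.01: p ≥ α → fail to reject H₀

reject H₀: no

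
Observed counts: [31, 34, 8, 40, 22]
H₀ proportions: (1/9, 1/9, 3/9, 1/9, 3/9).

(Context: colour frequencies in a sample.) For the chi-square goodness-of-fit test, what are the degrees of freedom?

degrees of freedom = 4

df = k − 1 = 5 − 1 = 4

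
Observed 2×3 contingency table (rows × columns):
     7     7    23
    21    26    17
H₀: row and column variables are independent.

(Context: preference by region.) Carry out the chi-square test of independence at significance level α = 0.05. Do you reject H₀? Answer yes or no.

Row totals [37, 64], col totals [28, 33, 40], n=101
χ² = (7−10.26)²/10.26 + (7−12.09)²/12.09 + (23−14.65)²/14.65 + (21−17.74)²/17.74 + (26−20.91)²/20.91 + (17−25.35)²/25.35 = 12.5160
df = 2
p-value (upper-tail) = 0.00192
At α=0.05: p < α → reject H₀

reject H₀: yes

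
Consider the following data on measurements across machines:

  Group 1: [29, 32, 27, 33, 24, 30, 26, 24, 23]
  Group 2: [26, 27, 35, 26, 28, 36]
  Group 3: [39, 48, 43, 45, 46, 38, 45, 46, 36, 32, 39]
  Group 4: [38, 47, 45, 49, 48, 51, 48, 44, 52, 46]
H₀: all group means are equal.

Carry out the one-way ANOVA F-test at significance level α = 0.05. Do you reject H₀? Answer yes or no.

Group means [27.56, 29.67, 41.55, 46.80], grand mean 37.528
SSB = Σnᵢ(x̄ᵢ−x̄)² = 2303.089; SSW = ΣΣ(x−x̄ᵢ)² = 607.883
MSB = 2303.089/3 = 767.6965; MSW = 607.883/32 = 18.9963
F = MSB/MSW = 40.4129
df = (3, 32)
p-value (upper-tail) = 0.00000
At α=0.05: p < α → reject H₀

reject H₀: yes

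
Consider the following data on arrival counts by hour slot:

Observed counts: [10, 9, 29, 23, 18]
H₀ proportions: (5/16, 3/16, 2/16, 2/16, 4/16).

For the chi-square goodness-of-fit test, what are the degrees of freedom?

df = k − 1 = 5 − 1 = 4

degrees of freedom = 4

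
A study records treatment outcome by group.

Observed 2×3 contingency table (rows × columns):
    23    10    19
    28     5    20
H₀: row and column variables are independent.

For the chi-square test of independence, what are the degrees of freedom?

degrees of freedom = 2

df = (r−1)(c−1) = (2−1)·(3−1) = 2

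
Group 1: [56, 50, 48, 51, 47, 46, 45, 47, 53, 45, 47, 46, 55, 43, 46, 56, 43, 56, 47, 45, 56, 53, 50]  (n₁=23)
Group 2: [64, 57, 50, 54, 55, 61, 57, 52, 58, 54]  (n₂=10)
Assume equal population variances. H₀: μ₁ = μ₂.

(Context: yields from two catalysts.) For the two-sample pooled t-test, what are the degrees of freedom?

degrees of freedom = 31

df = n₁ + n₂ − 2 = 23 + 10 − 2 = 31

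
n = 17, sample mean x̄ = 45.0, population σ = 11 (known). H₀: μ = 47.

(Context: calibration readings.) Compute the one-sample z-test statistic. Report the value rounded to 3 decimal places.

test statistic = -0.750

SE = σ/√n = 11/√17 = 2.6679
z = (x̄−μ₀)/SE = (45.0−47)/2.6679 = -0.7497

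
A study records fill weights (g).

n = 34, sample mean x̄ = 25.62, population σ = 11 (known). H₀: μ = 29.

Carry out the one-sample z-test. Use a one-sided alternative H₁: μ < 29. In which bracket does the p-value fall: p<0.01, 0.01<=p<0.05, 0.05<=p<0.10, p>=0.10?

p-value bracket: 0.01<=p<0.05

SE = σ/√n = 11/√34 = 1.8865
z = (x̄−μ₀)/SE = (25.62−29)/1.8865 = -1.7917
p-value (one-sided, H₁ less) = 0.03659
→ bracket: 0.01<=p<0.05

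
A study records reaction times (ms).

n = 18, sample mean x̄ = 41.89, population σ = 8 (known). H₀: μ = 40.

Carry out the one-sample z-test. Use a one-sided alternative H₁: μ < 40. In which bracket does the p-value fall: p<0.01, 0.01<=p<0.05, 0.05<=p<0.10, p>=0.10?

p-value bracket: p>=0.10

SE = σ/√n = 8/√18 = 1.8856
z = (x̄−μ₀)/SE = (41.89−40)/1.8856 = 1.0023
p-value (one-sided, H₁ less) = 0.84191
→ bracket: p>=0.10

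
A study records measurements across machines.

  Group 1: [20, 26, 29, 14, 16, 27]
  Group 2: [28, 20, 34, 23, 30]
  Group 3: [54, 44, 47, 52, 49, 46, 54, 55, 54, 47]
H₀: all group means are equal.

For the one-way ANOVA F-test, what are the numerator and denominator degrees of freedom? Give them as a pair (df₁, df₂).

k = 3 groups, N = 21 total
df = (k−1, N−k) = (3−1, 21−3) = (2, 18)

degrees of freedom = [2, 18]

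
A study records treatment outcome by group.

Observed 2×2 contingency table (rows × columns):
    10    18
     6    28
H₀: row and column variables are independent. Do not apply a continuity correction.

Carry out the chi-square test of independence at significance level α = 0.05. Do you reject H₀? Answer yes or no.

reject H₀: no

Row totals [28, 34], col totals [16, 46], n=62
χ² = (10−7.23)²/7.23 + (18−20.77)²/20.77 + (6−8.77)²/8.77 + (28−25.23)²/25.23 = 2.6178
df = 1
p-value (upper-tail) = 0.10567
At α=0.05: p ≥ α → fail to reject H₀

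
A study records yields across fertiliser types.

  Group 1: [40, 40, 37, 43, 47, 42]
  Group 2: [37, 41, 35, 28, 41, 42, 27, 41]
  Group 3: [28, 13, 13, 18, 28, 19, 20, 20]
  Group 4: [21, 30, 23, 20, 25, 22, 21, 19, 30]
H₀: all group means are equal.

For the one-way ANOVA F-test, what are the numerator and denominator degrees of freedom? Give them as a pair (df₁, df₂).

degrees of freedom = [3, 27]

k = 4 groups, N = 31 total
df = (k−1, N−k) = (4−1, 31−4) = (3, 27)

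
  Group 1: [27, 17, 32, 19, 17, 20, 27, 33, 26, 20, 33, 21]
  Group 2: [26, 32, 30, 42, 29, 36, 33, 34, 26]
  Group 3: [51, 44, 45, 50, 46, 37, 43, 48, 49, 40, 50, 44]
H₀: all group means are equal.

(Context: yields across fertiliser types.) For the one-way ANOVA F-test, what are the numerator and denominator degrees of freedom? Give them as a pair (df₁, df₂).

k = 3 groups, N = 33 total
df = (k−1, N−k) = (3−1, 33−3) = (2, 30)

degrees of freedom = [2, 30]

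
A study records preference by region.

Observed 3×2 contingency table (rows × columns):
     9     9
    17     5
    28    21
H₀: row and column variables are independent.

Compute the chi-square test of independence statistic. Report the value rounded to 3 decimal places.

Row totals [18, 22, 49], col totals [54, 35], n=89
χ² = (9−10.92)²/10.92 + (9−7.08)²/7.08 + (17−13.35)²/13.35 + (5−8.65)²/8.65 + (28−29.73)²/29.73 + (21−19.27)²/19.27 = 3.6559
df = 2

test statistic = 3.656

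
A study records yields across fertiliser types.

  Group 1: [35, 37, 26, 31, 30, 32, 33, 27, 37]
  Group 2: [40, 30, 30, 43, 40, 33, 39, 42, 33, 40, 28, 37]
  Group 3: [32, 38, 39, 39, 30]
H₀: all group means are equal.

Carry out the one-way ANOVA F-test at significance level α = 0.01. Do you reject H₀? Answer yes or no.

reject H₀: no

Group means [32.00, 36.25, 35.60], grand mean 34.654
SSB = Σnᵢ(x̄ᵢ−x̄)² = 98.435; SSW = ΣΣ(x−x̄ᵢ)² = 495.450
MSB = 98.435/2 = 49.2173; MSW = 495.450/23 = 21.5413
F = MSB/MSW = 2.2848
df = (2, 23)
p-value (upper-tail) = 0.12443
At α=0.01: p ≥ α → fail to reject H₀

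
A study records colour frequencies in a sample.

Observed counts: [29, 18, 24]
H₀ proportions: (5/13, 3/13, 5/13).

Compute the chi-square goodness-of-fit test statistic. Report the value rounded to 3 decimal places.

test statistic = 0.665

n = 71; E_i = n·p_i = [27.31, 16.38, 27.31]
χ² = (29−27.31)²/27.31 + (18−16.38)²/16.38 + (24−27.31)²/27.31 = 0.6648
df = 2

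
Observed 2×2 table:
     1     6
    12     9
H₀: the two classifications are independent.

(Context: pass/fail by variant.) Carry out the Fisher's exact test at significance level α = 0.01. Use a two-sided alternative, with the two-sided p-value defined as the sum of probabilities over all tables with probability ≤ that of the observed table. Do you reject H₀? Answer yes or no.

Margins: r₁=7, r₂=21, c₁=13, c₂=15, n=28
p_obs = C(7,1)·C(21,12)/C(28,13); sum pmf over tables with pmf ≤ p_obs
p-value (two-sided) = 0.08357
At α=0.01: p ≥ α → fail to reject H₀

reject H₀: no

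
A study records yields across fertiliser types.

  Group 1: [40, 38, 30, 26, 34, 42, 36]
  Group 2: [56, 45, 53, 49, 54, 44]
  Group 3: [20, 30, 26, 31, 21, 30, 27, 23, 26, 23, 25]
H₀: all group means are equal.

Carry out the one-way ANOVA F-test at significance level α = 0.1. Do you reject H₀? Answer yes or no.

Group means [35.14, 50.17, 25.64], grand mean 34.542
SSB = Σnᵢ(x̄ᵢ−x̄)² = 2339.722; SSW = ΣΣ(x−x̄ᵢ)² = 450.236
MSB = 2339.722/2 = 1169.8612; MSW = 450.236/21 = 21.4398
F = MSB/MSW = 54.5649
df = (2, 21)
p-value (upper-tail) = 0.00000
At α=0.1: p < α → reject H₀

reject H₀: yes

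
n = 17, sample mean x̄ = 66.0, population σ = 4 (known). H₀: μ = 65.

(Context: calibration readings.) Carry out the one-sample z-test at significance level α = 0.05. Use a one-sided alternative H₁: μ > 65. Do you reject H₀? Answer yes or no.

SE = σ/√n = 4/√17 = 0.9701
z = (x̄−μ₀)/SE = (66.0−65)/0.9701 = 1.0308
p-value (one-sided, H₁ greater) = 0.15132
At α=0.05: p ≥ α → fail to reject H₀

reject H₀: no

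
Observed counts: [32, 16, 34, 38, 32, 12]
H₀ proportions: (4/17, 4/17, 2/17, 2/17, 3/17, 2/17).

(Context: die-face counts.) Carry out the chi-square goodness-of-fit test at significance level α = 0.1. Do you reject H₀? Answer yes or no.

n = 164; E_i = n·p_i = [38.59, 38.59, 19.29, 19.29, 28.94, 19.29]
χ² = (32−38.59)²/38.59 + (16−38.59)²/38.59 + (34−19.29)²/19.29 + (38−19.29)²/19.29 + (32−28.94)²/28.94 + (12−19.29)²/19.29 = 46.7724
df = 5
p-value (upper-tail) = 0.00000
At α=0.1: p < α → reject H₀

reject H₀: yes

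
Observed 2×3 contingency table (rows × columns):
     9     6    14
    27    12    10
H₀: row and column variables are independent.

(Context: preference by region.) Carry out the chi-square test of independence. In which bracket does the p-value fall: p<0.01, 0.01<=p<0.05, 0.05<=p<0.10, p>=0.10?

p-value bracket: 0.01<=p<0.05

Row totals [29, 49], col totals [36, 18, 24], n=78
χ² = (9−13.38)²/13.38 + (6−6.69)²/6.69 + (14−8.92)²/8.92 + (27−22.62)²/22.62 + (12−11.31)²/11.31 + (10−15.08)²/15.08 = 6.9986
df = 2
p-value (upper-tail) = 0.03022
→ bracket: 0.01<=p<0.05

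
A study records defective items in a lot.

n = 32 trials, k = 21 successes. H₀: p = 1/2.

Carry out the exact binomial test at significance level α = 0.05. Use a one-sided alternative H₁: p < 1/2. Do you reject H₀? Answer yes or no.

reject H₀: no

Exact binomial: n=32, k=21, p₀=1/2=0.5000
P(X≤21) from Σ C(n,i)·p₀^i·(1−p₀)^(n−i)
p-value (one-sided, H₁ less) = 0.97495
At α=0.05: p ≥ α → fail to reject H₀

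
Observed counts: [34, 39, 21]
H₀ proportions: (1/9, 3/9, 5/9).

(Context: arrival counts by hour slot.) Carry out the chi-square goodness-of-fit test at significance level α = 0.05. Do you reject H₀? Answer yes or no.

reject H₀: yes

n = 94; E_i = n·p_i = [10.44, 31.33, 52.22]
χ² = (34−10.44)²/10.44 + (39−31.33)²/31.33 + (21−52.22)²/52.22 = 73.6681
df = 2
p-value (upper-tail) = 0.00000
At α=0.05: p < α → reject H₀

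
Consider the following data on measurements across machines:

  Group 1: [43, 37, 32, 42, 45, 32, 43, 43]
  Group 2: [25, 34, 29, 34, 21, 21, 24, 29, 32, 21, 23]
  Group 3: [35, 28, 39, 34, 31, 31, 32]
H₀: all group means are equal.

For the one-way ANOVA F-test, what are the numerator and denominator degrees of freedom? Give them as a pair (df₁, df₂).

degrees of freedom = [2, 23]

k = 3 groups, N = 26 total
df = (k−1, N−k) = (3−1, 26−3) = (2, 23)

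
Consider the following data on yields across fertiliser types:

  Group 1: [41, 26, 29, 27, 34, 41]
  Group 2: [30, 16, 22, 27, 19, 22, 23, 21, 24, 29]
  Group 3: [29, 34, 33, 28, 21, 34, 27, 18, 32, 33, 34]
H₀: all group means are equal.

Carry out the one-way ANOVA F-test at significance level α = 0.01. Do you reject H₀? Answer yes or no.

Group means [33.00, 23.30, 29.36], grand mean 27.926
SSB = Σnᵢ(x̄ᵢ−x̄)² = 391.206; SSW = ΣΣ(x−x̄ᵢ)² = 706.645
MSB = 391.206/2 = 195.6032; MSW = 706.645/24 = 29.4436
F = MSB/MSW = 6.6433
df = (2, 24)
p-value (upper-tail) = 0.00506
At α=0.01: p < α → reject H₀

reject H₀: yes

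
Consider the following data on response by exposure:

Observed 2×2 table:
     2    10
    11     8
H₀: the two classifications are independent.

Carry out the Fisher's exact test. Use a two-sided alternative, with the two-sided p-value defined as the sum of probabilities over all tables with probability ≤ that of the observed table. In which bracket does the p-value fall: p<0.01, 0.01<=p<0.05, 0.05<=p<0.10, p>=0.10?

p-value bracket: 0.01<=p<0.05

Margins: r₁=12, r₂=19, c₁=13, c₂=18, n=31
p_obs = C(12,2)·C(19,11)/C(31,13); sum pmf over tables with pmf ≤ p_obs
p-value (two-sided) = 0.03170
→ bracket: 0.01<=p<0.05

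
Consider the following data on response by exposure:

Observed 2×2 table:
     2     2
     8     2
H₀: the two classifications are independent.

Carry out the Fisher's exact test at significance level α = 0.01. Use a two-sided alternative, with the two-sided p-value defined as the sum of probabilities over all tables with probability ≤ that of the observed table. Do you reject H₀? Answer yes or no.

Margins: r₁=4, r₂=10, c₁=10, c₂=4, n=14
p_obs = C(4,2)·C(10,8)/C(14,10); sum pmf over tables with pmf ≤ p_obs
p-value (two-sided) = 0.52048
At α=0.01: p ≥ α → fail to reject H₀

reject H₀: no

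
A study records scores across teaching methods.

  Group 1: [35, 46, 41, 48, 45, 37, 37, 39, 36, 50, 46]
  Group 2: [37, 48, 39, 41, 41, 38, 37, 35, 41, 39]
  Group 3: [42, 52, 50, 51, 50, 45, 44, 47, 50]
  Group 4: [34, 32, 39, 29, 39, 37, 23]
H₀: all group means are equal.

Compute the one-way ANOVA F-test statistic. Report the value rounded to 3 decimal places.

test statistic = 13.593

Group means [41.82, 39.60, 47.89, 33.29], grand mean 41.081
SSB = Σnᵢ(x̄ᵢ−x̄)² = 870.403; SSW = ΣΣ(x−x̄ᵢ)² = 704.354
MSB = 870.403/3 = 290.1343; MSW = 704.354/33 = 21.3441
F = MSB/MSW = 13.5932
df = (3, 33)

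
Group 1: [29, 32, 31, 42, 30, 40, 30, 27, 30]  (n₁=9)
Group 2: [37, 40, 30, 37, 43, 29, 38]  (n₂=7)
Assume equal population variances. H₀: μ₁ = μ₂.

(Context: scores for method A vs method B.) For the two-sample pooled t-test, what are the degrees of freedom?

degrees of freedom = 14

df = n₁ + n₂ − 2 = 9 + 7 − 2 = 14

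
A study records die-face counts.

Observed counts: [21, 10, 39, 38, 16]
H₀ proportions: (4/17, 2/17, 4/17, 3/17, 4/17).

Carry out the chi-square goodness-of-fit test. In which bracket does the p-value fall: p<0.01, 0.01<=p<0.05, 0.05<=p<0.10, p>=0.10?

p-value bracket: p<0.01

n = 124; E_i = n·p_i = [29.18, 14.59, 29.18, 21.88, 29.18]
χ² = (21−29.18)²/29.18 + (10−14.59)²/14.59 + (39−29.18)²/29.18 + (38−21.88)²/21.88 + (16−29.18)²/29.18 = 24.8642
df = 4
p-value (upper-tail) = 0.00005
→ bracket: p<0.01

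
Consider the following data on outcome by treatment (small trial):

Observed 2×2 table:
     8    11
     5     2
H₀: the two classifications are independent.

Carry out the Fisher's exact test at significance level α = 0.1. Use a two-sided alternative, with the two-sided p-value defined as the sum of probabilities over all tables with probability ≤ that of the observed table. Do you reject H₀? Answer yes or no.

reject H₀: no

Margins: r₁=19, r₂=7, c₁=13, c₂=13, n=26
p_obs = C(19,8)·C(7,5)/C(26,13); sum pmf over tables with pmf ≤ p_obs
p-value (two-sided) = 0.37826
At α=0.1: p ≥ α → fail to reject H₀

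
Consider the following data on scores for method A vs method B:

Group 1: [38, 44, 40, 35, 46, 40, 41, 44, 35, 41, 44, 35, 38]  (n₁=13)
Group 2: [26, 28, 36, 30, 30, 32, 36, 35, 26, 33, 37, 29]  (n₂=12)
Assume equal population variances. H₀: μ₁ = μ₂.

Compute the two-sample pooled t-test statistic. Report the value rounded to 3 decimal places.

test statistic = 5.590

x̄₁=40.077, s₁=3.752, n₁=13
x̄₂=31.500, s₂=3.920, n₂=12
s_p² = [12·3.752² + 11·3.920²]/23 = 14.6923
SE = √(s_p²·(1/13+1/12)) = 1.5344
t = (40.077−31.500)/1.5344 = 5.5896
df = 23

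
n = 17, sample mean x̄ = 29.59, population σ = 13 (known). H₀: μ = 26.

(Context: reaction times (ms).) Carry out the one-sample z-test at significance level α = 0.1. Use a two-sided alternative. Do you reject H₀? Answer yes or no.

SE = σ/√n = 13/√17 = 3.1530
z = (x̄−μ₀)/SE = (29.59−26)/3.1530 = 1.1386
p-value (two-sided) = 0.25487
At α=0.1: p ≥ α → fail to reject H₀

reject H₀: no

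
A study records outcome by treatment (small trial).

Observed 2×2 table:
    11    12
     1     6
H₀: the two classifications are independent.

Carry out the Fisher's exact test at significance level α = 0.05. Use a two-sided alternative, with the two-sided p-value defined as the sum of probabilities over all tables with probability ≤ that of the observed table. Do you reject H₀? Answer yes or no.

reject H₀: no

Margins: r₁=23, r₂=7, c₁=12, c₂=18, n=30
p_obs = C(23,11)·C(7,1)/C(30,12); sum pmf over tables with pmf ≤ p_obs
p-value (two-sided) = 0.19314
At α=0.05: p ≥ α → fail to reject H₀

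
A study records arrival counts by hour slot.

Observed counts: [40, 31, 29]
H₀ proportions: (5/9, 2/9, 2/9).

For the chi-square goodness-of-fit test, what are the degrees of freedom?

degrees of freedom = 2

df = k − 1 = 3 − 1 = 2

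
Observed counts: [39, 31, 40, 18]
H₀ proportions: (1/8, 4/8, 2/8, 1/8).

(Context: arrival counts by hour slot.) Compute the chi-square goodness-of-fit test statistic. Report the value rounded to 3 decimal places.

n = 128; E_i = n·p_i = [16.00, 64.00, 32.00, 16.00]
χ² = (39−16.00)²/16.00 + (31−64.00)²/64.00 + (40−32.00)²/32.00 + (18−16.00)²/16.00 = 52.3281
df = 3

test statistic = 52.328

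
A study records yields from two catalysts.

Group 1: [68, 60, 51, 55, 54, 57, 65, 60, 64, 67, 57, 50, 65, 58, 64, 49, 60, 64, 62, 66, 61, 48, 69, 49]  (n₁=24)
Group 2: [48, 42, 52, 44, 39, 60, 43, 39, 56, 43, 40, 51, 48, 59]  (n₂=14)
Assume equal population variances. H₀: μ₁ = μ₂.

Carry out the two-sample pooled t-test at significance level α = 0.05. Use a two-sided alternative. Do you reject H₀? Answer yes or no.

reject H₀: yes

x̄₁=59.292, s₁=6.497, n₁=24
x̄₂=47.429, s₂=7.219, n₂=14
s_p² = [23·6.497² + 13·7.219²]/36 = 45.7885
SE = √(s_p²·(1/24+1/14)) = 2.2756
t = (59.292−47.429)/2.2756 = 5.2131
df = 36
p-value (two-sided) = 0.00001
At α=0.05: p < α → reject H₀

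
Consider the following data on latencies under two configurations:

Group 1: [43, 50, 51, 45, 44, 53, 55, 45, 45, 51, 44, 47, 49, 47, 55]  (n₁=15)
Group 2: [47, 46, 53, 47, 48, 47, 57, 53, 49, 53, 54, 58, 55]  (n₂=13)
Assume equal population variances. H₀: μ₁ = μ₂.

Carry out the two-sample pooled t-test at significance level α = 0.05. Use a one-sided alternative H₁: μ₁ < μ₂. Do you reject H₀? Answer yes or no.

reject H₀: yes

x̄₁=48.267, s₁=4.061, n₁=15
x̄₂=51.308, s₂=4.151, n₂=13
s_p² = [14·4.061² + 12·4.151²]/26 = 16.8347
SE = √(s_p²·(1/15+1/13)) = 1.5548
t = (48.267−51.308)/1.5548 = -1.9559
df = 26
p-value (one-sided, H₁ less) = 0.03065
At α=0.05: p < α → reject H₀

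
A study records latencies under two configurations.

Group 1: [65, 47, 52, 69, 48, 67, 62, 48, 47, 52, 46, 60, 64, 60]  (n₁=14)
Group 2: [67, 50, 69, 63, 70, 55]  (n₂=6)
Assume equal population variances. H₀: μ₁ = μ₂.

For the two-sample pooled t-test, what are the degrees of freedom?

degrees of freedom = 18

df = n₁ + n₂ − 2 = 14 + 6 − 2 = 18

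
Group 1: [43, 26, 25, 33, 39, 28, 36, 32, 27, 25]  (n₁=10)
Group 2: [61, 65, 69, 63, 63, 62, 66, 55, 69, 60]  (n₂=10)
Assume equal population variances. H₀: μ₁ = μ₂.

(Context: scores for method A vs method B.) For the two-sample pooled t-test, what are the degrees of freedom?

degrees of freedom = 18

df = n₁ + n₂ − 2 = 10 + 10 − 2 = 18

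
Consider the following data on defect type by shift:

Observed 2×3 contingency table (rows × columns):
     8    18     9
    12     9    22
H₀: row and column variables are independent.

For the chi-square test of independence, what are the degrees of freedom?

df = (r−1)(c−1) = (2−1)·(3−1) = 2

degrees of freedom = 2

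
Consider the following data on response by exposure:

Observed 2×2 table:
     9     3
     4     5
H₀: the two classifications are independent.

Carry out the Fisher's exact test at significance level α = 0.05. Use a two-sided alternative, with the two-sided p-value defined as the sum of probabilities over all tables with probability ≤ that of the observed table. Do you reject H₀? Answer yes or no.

reject H₀: no

Margins: r₁=12, r₂=9, c₁=13, c₂=8, n=21
p_obs = C(12,9)·C(9,4)/C(21,13); sum pmf over tables with pmf ≤ p_obs
p-value (two-sided) = 0.20310
At α=0.05: p ≥ α → fail to reject H₀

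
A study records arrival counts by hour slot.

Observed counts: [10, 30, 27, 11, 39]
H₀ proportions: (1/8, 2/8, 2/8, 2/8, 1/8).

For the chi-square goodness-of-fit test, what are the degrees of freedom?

df = k − 1 = 5 − 1 = 4

degrees of freedom = 4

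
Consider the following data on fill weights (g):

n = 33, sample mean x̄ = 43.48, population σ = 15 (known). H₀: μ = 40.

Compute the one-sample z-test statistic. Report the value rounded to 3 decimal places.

SE = σ/√n = 15/√33 = 2.6112
z = (x̄−μ₀)/SE = (43.48−40)/2.6112 = 1.3327

test statistic = 1.333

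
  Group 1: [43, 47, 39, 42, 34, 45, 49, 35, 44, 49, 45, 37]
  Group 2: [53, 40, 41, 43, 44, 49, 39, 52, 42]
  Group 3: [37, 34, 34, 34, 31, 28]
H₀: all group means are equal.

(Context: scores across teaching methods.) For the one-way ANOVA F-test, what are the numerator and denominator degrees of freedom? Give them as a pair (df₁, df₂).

k = 3 groups, N = 27 total
df = (k−1, N−k) = (3−1, 27−3) = (2, 24)

degrees of freedom = [2, 24]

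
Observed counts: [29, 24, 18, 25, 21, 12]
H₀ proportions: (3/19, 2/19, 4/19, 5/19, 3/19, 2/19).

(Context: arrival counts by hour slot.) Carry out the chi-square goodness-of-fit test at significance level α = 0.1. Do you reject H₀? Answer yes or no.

reject H₀: yes

n = 129; E_i = n·p_i = [20.37, 13.58, 27.16, 33.95, 20.37, 13.58]
χ² = (29−20.37)²/20.37 + (24−13.58)²/13.58 + (18−27.16)²/27.16 + (25−33.95)²/33.95 + (21−20.37)²/20.37 + (12−13.58)²/13.58 = 17.3049
df = 5
p-value (upper-tail) = 0.00396
At α=0.1: p < α → reject H₀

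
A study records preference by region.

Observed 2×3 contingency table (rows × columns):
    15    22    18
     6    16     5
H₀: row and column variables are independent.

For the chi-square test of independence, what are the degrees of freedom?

degrees of freedom = 2

df = (r−1)(c−1) = (2−1)·(3−1) = 2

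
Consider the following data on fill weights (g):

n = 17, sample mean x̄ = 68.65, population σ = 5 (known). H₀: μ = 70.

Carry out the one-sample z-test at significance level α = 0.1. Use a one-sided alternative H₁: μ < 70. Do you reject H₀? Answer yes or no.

reject H₀: no

SE = σ/√n = 5/√17 = 1.2127
z = (x̄−μ₀)/SE = (68.65−70)/1.2127 = -1.1132
p-value (one-sided, H₁ less) = 0.13280
At α=0.1: p ≥ α → fail to reject H₀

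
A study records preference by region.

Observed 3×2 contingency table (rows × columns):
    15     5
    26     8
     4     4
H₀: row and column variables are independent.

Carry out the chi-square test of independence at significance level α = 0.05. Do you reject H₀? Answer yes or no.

reject H₀: no

Row totals [20, 34, 8], col totals [45, 17], n=62
χ² = (15−14.52)²/14.52 + (5−5.48)²/5.48 + (26−24.68)²/24.68 + (8−9.32)²/9.32 + (4−5.81)²/5.81 + (4−2.19)²/2.19 = 2.3670
df = 2
p-value (upper-tail) = 0.30620
At α=0.05: p ≥ α → fail to reject H₀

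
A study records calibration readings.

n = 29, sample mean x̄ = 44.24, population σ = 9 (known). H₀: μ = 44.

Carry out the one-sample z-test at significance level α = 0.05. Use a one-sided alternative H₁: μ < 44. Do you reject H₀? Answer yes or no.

reject H₀: no

SE = σ/√n = 9/√29 = 1.6713
z = (x̄−μ₀)/SE = (44.24−44)/1.6713 = 0.1436
p-value (one-sided, H₁ less) = 0.55709
At α=0.05: p ≥ α → fail to reject H₀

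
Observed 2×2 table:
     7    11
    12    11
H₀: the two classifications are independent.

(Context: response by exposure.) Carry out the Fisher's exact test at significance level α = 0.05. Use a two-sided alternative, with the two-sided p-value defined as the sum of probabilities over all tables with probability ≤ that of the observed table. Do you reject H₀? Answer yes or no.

reject H₀: no

Margins: r₁=18, r₂=23, c₁=19, c₂=22, n=41
p_obs = C(18,7)·C(23,12)/C(41,19); sum pmf over tables with pmf ≤ p_obs
p-value (two-sided) = 0.53083
At α=0.05: p ≥ α → fail to reject H₀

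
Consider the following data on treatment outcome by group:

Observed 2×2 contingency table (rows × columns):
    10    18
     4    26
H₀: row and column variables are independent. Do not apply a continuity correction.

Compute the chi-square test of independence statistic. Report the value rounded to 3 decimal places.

Row totals [28, 30], col totals [14, 44], n=58
χ² = (10−6.76)²/6.76 + (18−21.24)²/21.24 + (4−7.24)²/7.24 + (26−22.76)²/22.76 = 3.9617
df = 1

test statistic = 3.962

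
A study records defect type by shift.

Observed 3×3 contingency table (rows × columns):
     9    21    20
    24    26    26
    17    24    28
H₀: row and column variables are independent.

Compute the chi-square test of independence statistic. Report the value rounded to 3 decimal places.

Row totals [50, 76, 69], col totals [50, 71, 74], n=195
χ² = (9−12.82)²/12.82 + (21−18.21)²/18.21 + (20−18.97)²/18.97 + (24−19.49)²/19.49 + (26−27.67)²/27.67 + (26−28.84)²/28.84 + (17−17.69)²/17.69 + (24−25.12)²/25.12 + (28−26.18)²/26.18 = 3.2521
df = 4

test statistic = 3.252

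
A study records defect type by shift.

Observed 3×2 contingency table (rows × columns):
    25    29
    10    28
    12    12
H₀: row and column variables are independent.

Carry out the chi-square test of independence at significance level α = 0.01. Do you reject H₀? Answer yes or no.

reject H₀: no

Row totals [54, 38, 24], col totals [47, 69], n=116
χ² = (25−21.88)²/21.88 + (29−32.12)²/32.12 + (10−15.40)²/15.40 + (28−22.60)²/22.60 + (12−9.72)²/9.72 + (12−14.28)²/14.28 = 4.8237
df = 2
p-value (upper-tail) = 0.08965
At α=0.01: p ≥ α → fail to reject H₀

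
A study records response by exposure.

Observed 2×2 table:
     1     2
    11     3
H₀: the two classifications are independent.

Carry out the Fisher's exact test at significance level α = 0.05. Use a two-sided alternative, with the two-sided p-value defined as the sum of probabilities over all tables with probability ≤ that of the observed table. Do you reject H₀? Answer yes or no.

Margins: r₁=3, r₂=14, c₁=12, c₂=5, n=17
p_obs = C(3,1)·C(14,11)/C(17,12); sum pmf over tables with pmf ≤ p_obs
p-value (two-sided) = 0.19118
At α=0.05: p ≥ α → fail to reject H₀

reject H₀: no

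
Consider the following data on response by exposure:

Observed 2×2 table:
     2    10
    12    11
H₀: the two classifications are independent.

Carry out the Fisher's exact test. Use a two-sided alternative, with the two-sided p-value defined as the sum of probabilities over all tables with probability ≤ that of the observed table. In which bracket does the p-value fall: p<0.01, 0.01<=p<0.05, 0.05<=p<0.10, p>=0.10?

Margins: r₁=12, r₂=23, c₁=14, c₂=21, n=35
p_obs = C(12,2)·C(23,12)/C(35,14); sum pmf over tables with pmf ≤ p_obs
p-value (two-sided) = 0.06973
→ bracket: 0.05<=p<0.10

p-value bracket: 0.05<=p<0.10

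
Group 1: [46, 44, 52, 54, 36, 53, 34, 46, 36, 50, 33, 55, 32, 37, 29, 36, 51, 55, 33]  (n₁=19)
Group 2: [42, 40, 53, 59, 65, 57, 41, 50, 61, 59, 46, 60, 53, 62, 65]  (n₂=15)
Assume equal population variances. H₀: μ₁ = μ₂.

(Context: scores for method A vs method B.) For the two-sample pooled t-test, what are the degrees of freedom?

degrees of freedom = 32

df = n₁ + n₂ − 2 = 19 + 15 − 2 = 32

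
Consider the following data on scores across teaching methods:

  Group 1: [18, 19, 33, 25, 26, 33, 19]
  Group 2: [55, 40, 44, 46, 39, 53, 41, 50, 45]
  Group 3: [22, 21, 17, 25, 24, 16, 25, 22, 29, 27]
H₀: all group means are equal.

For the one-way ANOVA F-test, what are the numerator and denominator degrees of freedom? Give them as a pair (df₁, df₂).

k = 3 groups, N = 26 total
df = (k−1, N−k) = (3−1, 26−3) = (2, 23)

degrees of freedom = [2, 23]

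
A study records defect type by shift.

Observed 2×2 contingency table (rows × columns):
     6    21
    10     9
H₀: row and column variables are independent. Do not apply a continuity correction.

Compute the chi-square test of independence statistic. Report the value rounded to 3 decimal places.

Row totals [27, 19], col totals [16, 30], n=46
χ² = (6−9.39)²/9.39 + (21−17.61)²/17.61 + (10−6.61)²/6.61 + (9−12.39)²/12.39 = 4.5462
df = 1

test statistic = 4.546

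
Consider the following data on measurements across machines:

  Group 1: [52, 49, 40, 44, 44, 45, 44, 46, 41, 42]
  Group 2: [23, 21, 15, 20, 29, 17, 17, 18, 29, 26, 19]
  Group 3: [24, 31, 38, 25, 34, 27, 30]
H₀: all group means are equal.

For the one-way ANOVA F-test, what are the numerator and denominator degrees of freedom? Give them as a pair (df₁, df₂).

k = 3 groups, N = 28 total
df = (k−1, N−k) = (3−1, 28−3) = (2, 25)

degrees of freedom = [2, 25]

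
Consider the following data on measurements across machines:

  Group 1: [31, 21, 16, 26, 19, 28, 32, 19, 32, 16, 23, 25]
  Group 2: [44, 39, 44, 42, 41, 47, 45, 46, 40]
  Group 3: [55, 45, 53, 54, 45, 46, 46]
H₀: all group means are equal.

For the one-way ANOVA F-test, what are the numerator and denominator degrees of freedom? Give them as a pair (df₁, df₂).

degrees of freedom = [2, 25]

k = 3 groups, N = 28 total
df = (k−1, N−k) = (3−1, 28−3) = (2, 25)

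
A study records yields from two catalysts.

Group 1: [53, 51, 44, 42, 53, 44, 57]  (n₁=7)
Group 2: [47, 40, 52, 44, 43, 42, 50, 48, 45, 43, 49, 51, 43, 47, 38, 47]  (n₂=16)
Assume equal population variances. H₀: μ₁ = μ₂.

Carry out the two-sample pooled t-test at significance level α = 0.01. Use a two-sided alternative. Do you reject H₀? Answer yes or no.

x̄₁=49.143, s₁=5.757, n₁=7
x̄₂=45.562, s₂=3.983, n₂=16
s_p² = [6·5.757² + 15·3.983²]/21 = 20.7997
SE = √(s_p²·(1/7+1/16)) = 2.0667
t = (49.143−45.562)/2.0667 = 1.7324
df = 21
p-value (two-sided) = 0.09787
At α=0.01: p ≥ α → fail to reject H₀

reject H₀: no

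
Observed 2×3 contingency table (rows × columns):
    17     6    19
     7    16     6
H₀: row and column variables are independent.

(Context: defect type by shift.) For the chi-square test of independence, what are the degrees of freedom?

df = (r−1)(c−1) = (2−1)·(3−1) = 2

degrees of freedom = 2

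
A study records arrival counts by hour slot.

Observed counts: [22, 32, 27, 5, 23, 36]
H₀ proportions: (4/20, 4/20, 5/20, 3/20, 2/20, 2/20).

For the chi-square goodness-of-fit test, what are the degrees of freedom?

df = k − 1 = 6 − 1 = 5

degrees of freedom = 5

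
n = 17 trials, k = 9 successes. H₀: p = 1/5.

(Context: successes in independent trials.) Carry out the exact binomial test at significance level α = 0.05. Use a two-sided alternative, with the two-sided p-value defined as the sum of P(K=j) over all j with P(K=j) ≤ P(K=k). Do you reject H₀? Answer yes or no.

reject H₀: yes

Exact binomial: n=17, k=9, p₀=1/5=0.2000
P(X=j) = C(n,j)·p₀^j·(1−p₀)^(n−j); p = Σ P(X=j) over j with P(X=j) ≤ P(X=9)
p-value (two-sided) = 0.00258
At α=0.05: p < α → reject H₀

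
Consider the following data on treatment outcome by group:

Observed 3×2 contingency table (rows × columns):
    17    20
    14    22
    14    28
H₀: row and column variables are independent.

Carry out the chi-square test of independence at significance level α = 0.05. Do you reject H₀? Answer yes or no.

reject H₀: no

Row totals [37, 36, 42], col totals [45, 70], n=115
χ² = (17−14.48)²/14.48 + (20−22.52)²/22.52 + (14−14.09)²/14.09 + (22−21.91)²/21.91 + (14−16.43)²/16.43 + (28−25.57)²/25.57 = 1.3151
df = 2
p-value (upper-tail) = 0.51813
At α=0.05: p ≥ α → fail to reject H₀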